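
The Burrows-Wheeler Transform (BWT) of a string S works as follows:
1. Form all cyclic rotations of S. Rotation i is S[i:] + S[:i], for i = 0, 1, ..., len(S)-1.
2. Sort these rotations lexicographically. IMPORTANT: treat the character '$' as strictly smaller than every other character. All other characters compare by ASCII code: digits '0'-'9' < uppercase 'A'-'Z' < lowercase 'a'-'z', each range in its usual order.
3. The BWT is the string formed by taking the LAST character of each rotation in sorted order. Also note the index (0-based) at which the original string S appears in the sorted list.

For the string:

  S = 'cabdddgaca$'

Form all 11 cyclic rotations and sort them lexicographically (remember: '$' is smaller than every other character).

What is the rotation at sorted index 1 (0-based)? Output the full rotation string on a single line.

All 11 rotations (rotation i = S[i:]+S[:i]):
  rot[0] = cabdddgaca$
  rot[1] = abdddgaca$c
  rot[2] = bdddgaca$ca
  rot[3] = dddgaca$cab
  rot[4] = ddgaca$cabd
  rot[5] = dgaca$cabdd
  rot[6] = gaca$cabddd
  rot[7] = aca$cabdddg
  rot[8] = ca$cabdddga
  rot[9] = a$cabdddgac
  rot[10] = $cabdddgaca
Sorted (with $ < everything):
  sorted[0] = $cabdddgaca
  sorted[1] = a$cabdddgac
  sorted[2] = abdddgaca$c
  sorted[3] = aca$cabdddg
  sorted[4] = bdddgaca$ca
  sorted[5] = ca$cabdddga
  sorted[6] = cabdddgaca$
  sorted[7] = dddgaca$cab
  sorted[8] = ddgaca$cabd
  sorted[9] = dgaca$cabdd
  sorted[10] = gaca$cabddd
sorted[1] = a$cabdddgac

Answer: a$cabdddgac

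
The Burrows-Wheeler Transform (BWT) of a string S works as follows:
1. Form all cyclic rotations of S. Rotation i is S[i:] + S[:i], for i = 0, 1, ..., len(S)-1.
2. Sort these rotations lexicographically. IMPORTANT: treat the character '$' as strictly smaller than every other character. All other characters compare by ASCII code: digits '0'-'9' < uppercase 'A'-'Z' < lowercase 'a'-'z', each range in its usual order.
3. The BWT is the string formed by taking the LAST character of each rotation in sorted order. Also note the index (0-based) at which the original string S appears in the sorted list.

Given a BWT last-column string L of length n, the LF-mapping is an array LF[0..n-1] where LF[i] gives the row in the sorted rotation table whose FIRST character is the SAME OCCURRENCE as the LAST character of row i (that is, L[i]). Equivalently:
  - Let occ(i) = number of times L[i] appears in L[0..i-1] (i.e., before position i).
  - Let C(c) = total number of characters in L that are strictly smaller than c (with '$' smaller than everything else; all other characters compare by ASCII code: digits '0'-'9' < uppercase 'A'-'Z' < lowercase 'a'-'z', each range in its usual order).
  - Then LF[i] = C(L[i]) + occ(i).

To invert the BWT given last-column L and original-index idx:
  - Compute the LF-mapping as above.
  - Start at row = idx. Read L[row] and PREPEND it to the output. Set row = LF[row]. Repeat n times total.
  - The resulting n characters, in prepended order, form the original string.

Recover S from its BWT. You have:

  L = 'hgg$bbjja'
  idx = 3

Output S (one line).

LF mapping: 6 4 5 0 2 3 7 8 1
Walk LF starting at row 3, prepending L[row]:
  step 1: row=3, L[3]='$', prepend. Next row=LF[3]=0
  step 2: row=0, L[0]='h', prepend. Next row=LF[0]=6
  step 3: row=6, L[6]='j', prepend. Next row=LF[6]=7
  step 4: row=7, L[7]='j', prepend. Next row=LF[7]=8
  step 5: row=8, L[8]='a', prepend. Next row=LF[8]=1
  step 6: row=1, L[1]='g', prepend. Next row=LF[1]=4
  step 7: row=4, L[4]='b', prepend. Next row=LF[4]=2
  step 8: row=2, L[2]='g', prepend. Next row=LF[2]=5
  step 9: row=5, L[5]='b', prepend. Next row=LF[5]=3
Reversed output: bgbgajjh$

Answer: bgbgajjh$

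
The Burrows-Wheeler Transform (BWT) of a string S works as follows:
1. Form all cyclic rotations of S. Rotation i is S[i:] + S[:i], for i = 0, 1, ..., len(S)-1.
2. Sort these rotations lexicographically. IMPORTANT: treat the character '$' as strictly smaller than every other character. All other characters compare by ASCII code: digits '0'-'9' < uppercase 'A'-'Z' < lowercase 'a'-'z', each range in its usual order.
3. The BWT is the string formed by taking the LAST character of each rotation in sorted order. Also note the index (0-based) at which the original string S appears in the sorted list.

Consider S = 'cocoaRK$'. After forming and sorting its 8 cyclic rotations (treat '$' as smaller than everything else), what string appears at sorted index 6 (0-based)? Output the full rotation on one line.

Answer: oaRK$coc

Derivation:
All 8 rotations (rotation i = S[i:]+S[:i]):
  rot[0] = cocoaRK$
  rot[1] = ocoaRK$c
  rot[2] = coaRK$co
  rot[3] = oaRK$coc
  rot[4] = aRK$coco
  rot[5] = RK$cocoa
  rot[6] = K$cocoaR
  rot[7] = $cocoaRK
Sorted (with $ < everything):
  sorted[0] = $cocoaRK
  sorted[1] = K$cocoaR
  sorted[2] = RK$cocoa
  sorted[3] = aRK$coco
  sorted[4] = coaRK$co
  sorted[5] = cocoaRK$
  sorted[6] = oaRK$coc
  sorted[7] = ocoaRK$c
sorted[6] = oaRK$coc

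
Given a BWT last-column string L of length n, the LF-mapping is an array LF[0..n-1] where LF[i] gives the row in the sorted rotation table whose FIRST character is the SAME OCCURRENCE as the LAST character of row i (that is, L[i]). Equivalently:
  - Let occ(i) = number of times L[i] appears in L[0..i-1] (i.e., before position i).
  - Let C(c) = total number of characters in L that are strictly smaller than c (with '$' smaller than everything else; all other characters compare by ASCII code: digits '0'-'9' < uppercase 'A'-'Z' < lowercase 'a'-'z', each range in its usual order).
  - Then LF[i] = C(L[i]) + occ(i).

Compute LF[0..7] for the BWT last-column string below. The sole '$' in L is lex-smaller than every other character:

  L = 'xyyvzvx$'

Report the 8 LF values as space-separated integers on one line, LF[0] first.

Answer: 3 5 6 1 7 2 4 0

Derivation:
Char counts: '$':1, 'v':2, 'x':2, 'y':2, 'z':1
C (first-col start): C('$')=0, C('v')=1, C('x')=3, C('y')=5, C('z')=7
L[0]='x': occ=0, LF[0]=C('x')+0=3+0=3
L[1]='y': occ=0, LF[1]=C('y')+0=5+0=5
L[2]='y': occ=1, LF[2]=C('y')+1=5+1=6
L[3]='v': occ=0, LF[3]=C('v')+0=1+0=1
L[4]='z': occ=0, LF[4]=C('z')+0=7+0=7
L[5]='v': occ=1, LF[5]=C('v')+1=1+1=2
L[6]='x': occ=1, LF[6]=C('x')+1=3+1=4
L[7]='$': occ=0, LF[7]=C('$')+0=0+0=0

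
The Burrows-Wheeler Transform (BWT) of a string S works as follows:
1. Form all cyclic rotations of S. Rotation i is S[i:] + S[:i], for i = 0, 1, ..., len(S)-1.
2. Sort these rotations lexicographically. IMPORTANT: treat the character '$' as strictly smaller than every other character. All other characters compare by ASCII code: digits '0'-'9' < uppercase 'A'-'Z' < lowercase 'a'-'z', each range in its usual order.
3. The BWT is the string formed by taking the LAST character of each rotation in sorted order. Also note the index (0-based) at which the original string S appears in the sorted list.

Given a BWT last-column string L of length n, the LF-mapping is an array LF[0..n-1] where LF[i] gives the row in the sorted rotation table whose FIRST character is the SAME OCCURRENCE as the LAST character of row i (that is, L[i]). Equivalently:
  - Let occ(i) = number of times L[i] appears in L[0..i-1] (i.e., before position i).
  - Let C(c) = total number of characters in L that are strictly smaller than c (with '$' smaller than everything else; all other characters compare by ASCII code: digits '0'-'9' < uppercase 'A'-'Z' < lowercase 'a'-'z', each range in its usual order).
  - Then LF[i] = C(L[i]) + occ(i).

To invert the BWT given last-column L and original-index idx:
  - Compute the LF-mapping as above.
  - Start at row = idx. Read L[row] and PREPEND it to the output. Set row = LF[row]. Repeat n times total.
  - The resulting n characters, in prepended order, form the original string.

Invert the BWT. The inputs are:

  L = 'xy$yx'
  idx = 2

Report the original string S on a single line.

LF mapping: 1 3 0 4 2
Walk LF starting at row 2, prepending L[row]:
  step 1: row=2, L[2]='$', prepend. Next row=LF[2]=0
  step 2: row=0, L[0]='x', prepend. Next row=LF[0]=1
  step 3: row=1, L[1]='y', prepend. Next row=LF[1]=3
  step 4: row=3, L[3]='y', prepend. Next row=LF[3]=4
  step 5: row=4, L[4]='x', prepend. Next row=LF[4]=2
Reversed output: xyyx$

Answer: xyyx$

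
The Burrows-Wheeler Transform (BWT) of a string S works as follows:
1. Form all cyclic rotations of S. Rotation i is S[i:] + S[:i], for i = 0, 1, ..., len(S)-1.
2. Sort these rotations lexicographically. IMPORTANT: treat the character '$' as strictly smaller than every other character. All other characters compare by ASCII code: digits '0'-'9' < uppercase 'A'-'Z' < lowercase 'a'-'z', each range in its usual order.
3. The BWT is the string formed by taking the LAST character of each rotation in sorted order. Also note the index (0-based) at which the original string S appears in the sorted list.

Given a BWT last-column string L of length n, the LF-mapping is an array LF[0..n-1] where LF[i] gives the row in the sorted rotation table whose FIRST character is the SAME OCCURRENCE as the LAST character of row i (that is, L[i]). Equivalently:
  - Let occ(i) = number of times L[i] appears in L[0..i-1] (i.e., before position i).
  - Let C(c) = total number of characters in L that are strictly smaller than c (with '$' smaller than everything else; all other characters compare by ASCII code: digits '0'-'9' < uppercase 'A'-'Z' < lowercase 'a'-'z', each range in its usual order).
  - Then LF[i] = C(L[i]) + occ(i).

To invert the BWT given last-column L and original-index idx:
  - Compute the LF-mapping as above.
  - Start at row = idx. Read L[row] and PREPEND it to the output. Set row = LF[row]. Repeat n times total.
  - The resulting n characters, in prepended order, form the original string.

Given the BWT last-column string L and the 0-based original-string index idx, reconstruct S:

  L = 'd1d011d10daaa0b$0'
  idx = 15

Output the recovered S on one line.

Answer: d10daaabd011100d$

Derivation:
LF mapping: 13 5 14 1 6 7 15 8 2 16 9 10 11 3 12 0 4
Walk LF starting at row 15, prepending L[row]:
  step 1: row=15, L[15]='$', prepend. Next row=LF[15]=0
  step 2: row=0, L[0]='d', prepend. Next row=LF[0]=13
  step 3: row=13, L[13]='0', prepend. Next row=LF[13]=3
  step 4: row=3, L[3]='0', prepend. Next row=LF[3]=1
  step 5: row=1, L[1]='1', prepend. Next row=LF[1]=5
  step 6: row=5, L[5]='1', prepend. Next row=LF[5]=7
  step 7: row=7, L[7]='1', prepend. Next row=LF[7]=8
  step 8: row=8, L[8]='0', prepend. Next row=LF[8]=2
  step 9: row=2, L[2]='d', prepend. Next row=LF[2]=14
  step 10: row=14, L[14]='b', prepend. Next row=LF[14]=12
  step 11: row=12, L[12]='a', prepend. Next row=LF[12]=11
  step 12: row=11, L[11]='a', prepend. Next row=LF[11]=10
  step 13: row=10, L[10]='a', prepend. Next row=LF[10]=9
  step 14: row=9, L[9]='d', prepend. Next row=LF[9]=16
  step 15: row=16, L[16]='0', prepend. Next row=LF[16]=4
  step 16: row=4, L[4]='1', prepend. Next row=LF[4]=6
  step 17: row=6, L[6]='d', prepend. Next row=LF[6]=15
Reversed output: d10daaabd011100d$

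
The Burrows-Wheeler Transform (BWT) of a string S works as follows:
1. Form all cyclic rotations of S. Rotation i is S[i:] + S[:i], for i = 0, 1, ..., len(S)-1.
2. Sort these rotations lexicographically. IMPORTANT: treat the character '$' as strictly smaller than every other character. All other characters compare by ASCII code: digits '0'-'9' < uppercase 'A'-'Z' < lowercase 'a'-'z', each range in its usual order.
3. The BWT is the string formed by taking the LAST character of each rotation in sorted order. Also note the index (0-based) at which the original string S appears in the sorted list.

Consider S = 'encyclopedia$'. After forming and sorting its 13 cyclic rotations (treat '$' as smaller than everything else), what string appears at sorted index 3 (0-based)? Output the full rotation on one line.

Answer: cyclopedia$en

Derivation:
All 13 rotations (rotation i = S[i:]+S[:i]):
  rot[0] = encyclopedia$
  rot[1] = ncyclopedia$e
  rot[2] = cyclopedia$en
  rot[3] = yclopedia$enc
  rot[4] = clopedia$ency
  rot[5] = lopedia$encyc
  rot[6] = opedia$encycl
  rot[7] = pedia$encyclo
  rot[8] = edia$encyclop
  rot[9] = dia$encyclope
  rot[10] = ia$encycloped
  rot[11] = a$encyclopedi
  rot[12] = $encyclopedia
Sorted (with $ < everything):
  sorted[0] = $encyclopedia
  sorted[1] = a$encyclopedi
  sorted[2] = clopedia$ency
  sorted[3] = cyclopedia$en
  sorted[4] = dia$encyclope
  sorted[5] = edia$encyclop
  sorted[6] = encyclopedia$
  sorted[7] = ia$encycloped
  sorted[8] = lopedia$encyc
  sorted[9] = ncyclopedia$e
  sorted[10] = opedia$encycl
  sorted[11] = pedia$encyclo
  sorted[12] = yclopedia$enc
sorted[3] = cyclopedia$en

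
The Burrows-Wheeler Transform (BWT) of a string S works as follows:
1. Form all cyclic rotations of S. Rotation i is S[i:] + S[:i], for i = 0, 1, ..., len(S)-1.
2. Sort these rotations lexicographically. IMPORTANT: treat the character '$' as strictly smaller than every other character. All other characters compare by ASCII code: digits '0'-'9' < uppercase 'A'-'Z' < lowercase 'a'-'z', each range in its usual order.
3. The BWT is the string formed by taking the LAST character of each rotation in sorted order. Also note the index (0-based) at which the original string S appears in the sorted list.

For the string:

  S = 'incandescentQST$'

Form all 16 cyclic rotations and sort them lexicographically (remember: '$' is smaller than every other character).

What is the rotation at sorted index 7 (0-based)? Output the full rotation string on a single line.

All 16 rotations (rotation i = S[i:]+S[:i]):
  rot[0] = incandescentQST$
  rot[1] = ncandescentQST$i
  rot[2] = candescentQST$in
  rot[3] = andescentQST$inc
  rot[4] = ndescentQST$inca
  rot[5] = descentQST$incan
  rot[6] = escentQST$incand
  rot[7] = scentQST$incande
  rot[8] = centQST$incandes
  rot[9] = entQST$incandesc
  rot[10] = ntQST$incandesce
  rot[11] = tQST$incandescen
  rot[12] = QST$incandescent
  rot[13] = ST$incandescentQ
  rot[14] = T$incandescentQS
  rot[15] = $incandescentQST
Sorted (with $ < everything):
  sorted[0] = $incandescentQST
  sorted[1] = QST$incandescent
  sorted[2] = ST$incandescentQ
  sorted[3] = T$incandescentQS
  sorted[4] = andescentQST$inc
  sorted[5] = candescentQST$in
  sorted[6] = centQST$incandes
  sorted[7] = descentQST$incan
  sorted[8] = entQST$incandesc
  sorted[9] = escentQST$incand
  sorted[10] = incandescentQST$
  sorted[11] = ncandescentQST$i
  sorted[12] = ndescentQST$inca
  sorted[13] = ntQST$incandesce
  sorted[14] = scentQST$incande
  sorted[15] = tQST$incandescen
sorted[7] = descentQST$incan

Answer: descentQST$incan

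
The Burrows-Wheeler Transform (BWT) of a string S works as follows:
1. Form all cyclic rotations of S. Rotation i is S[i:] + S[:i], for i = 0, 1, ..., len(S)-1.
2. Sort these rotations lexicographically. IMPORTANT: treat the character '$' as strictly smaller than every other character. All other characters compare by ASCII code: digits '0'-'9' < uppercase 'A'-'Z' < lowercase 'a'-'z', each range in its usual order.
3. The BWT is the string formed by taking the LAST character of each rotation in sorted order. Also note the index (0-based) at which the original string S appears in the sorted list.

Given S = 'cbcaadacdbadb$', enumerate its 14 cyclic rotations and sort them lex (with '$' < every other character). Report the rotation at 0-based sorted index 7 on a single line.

All 14 rotations (rotation i = S[i:]+S[:i]):
  rot[0] = cbcaadacdbadb$
  rot[1] = bcaadacdbadb$c
  rot[2] = caadacdbadb$cb
  rot[3] = aadacdbadb$cbc
  rot[4] = adacdbadb$cbca
  rot[5] = dacdbadb$cbcaa
  rot[6] = acdbadb$cbcaad
  rot[7] = cdbadb$cbcaada
  rot[8] = dbadb$cbcaadac
  rot[9] = badb$cbcaadacd
  rot[10] = adb$cbcaadacdb
  rot[11] = db$cbcaadacdba
  rot[12] = b$cbcaadacdbad
  rot[13] = $cbcaadacdbadb
Sorted (with $ < everything):
  sorted[0] = $cbcaadacdbadb
  sorted[1] = aadacdbadb$cbc
  sorted[2] = acdbadb$cbcaad
  sorted[3] = adacdbadb$cbca
  sorted[4] = adb$cbcaadacdb
  sorted[5] = b$cbcaadacdbad
  sorted[6] = badb$cbcaadacd
  sorted[7] = bcaadacdbadb$c
  sorted[8] = caadacdbadb$cb
  sorted[9] = cbcaadacdbadb$
  sorted[10] = cdbadb$cbcaada
  sorted[11] = dacdbadb$cbcaa
  sorted[12] = db$cbcaadacdba
  sorted[13] = dbadb$cbcaadac
sorted[7] = bcaadacdbadb$c

Answer: bcaadacdbadb$c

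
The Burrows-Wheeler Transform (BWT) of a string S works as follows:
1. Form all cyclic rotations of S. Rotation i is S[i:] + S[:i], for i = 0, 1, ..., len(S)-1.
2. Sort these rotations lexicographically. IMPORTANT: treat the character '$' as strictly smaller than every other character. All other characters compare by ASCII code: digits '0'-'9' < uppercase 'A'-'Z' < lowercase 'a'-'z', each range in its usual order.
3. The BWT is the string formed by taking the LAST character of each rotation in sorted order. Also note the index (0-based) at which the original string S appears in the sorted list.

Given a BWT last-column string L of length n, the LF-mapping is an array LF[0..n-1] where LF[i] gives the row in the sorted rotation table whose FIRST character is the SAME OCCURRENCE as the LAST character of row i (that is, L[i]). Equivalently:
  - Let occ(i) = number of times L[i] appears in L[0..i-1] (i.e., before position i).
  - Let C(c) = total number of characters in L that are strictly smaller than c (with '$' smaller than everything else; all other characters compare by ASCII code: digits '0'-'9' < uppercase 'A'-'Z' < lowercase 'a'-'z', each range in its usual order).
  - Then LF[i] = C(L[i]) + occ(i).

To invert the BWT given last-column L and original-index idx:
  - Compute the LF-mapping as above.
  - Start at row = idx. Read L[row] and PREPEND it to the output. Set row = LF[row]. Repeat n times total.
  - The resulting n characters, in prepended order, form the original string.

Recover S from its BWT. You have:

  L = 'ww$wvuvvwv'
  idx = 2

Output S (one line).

LF mapping: 6 7 0 8 2 1 3 4 9 5
Walk LF starting at row 2, prepending L[row]:
  step 1: row=2, L[2]='$', prepend. Next row=LF[2]=0
  step 2: row=0, L[0]='w', prepend. Next row=LF[0]=6
  step 3: row=6, L[6]='v', prepend. Next row=LF[6]=3
  step 4: row=3, L[3]='w', prepend. Next row=LF[3]=8
  step 5: row=8, L[8]='w', prepend. Next row=LF[8]=9
  step 6: row=9, L[9]='v', prepend. Next row=LF[9]=5
  step 7: row=5, L[5]='u', prepend. Next row=LF[5]=1
  step 8: row=1, L[1]='w', prepend. Next row=LF[1]=7
  step 9: row=7, L[7]='v', prepend. Next row=LF[7]=4
  step 10: row=4, L[4]='v', prepend. Next row=LF[4]=2
Reversed output: vvwuvwwvw$

Answer: vvwuvwwvw$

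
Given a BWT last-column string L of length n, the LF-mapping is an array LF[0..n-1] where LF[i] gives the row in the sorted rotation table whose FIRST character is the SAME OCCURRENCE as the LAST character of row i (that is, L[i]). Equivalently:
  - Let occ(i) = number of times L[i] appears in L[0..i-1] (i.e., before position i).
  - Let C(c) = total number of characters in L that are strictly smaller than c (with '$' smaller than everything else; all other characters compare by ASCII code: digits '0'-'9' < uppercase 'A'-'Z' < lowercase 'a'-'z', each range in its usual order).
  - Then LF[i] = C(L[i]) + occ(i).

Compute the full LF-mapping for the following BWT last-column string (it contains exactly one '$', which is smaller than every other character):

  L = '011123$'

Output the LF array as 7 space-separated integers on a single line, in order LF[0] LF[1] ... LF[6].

Answer: 1 2 3 4 5 6 0

Derivation:
Char counts: '$':1, '0':1, '1':3, '2':1, '3':1
C (first-col start): C('$')=0, C('0')=1, C('1')=2, C('2')=5, C('3')=6
L[0]='0': occ=0, LF[0]=C('0')+0=1+0=1
L[1]='1': occ=0, LF[1]=C('1')+0=2+0=2
L[2]='1': occ=1, LF[2]=C('1')+1=2+1=3
L[3]='1': occ=2, LF[3]=C('1')+2=2+2=4
L[4]='2': occ=0, LF[4]=C('2')+0=5+0=5
L[5]='3': occ=0, LF[5]=C('3')+0=6+0=6
L[6]='$': occ=0, LF[6]=C('$')+0=0+0=0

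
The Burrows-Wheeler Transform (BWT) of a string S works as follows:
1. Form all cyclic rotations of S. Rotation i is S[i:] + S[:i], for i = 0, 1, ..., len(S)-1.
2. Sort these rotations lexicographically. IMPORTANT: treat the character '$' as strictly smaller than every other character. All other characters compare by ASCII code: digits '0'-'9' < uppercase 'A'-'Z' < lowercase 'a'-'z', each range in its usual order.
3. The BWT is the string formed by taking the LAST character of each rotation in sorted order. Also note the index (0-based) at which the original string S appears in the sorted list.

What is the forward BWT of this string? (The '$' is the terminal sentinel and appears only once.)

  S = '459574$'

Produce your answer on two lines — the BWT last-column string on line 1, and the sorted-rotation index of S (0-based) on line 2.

All 7 rotations (rotation i = S[i:]+S[:i]):
  rot[0] = 459574$
  rot[1] = 59574$4
  rot[2] = 9574$45
  rot[3] = 574$459
  rot[4] = 74$4595
  rot[5] = 4$45957
  rot[6] = $459574
Sorted (with $ < everything):
  sorted[0] = $459574  (last char: '4')
  sorted[1] = 4$45957  (last char: '7')
  sorted[2] = 459574$  (last char: '$')
  sorted[3] = 574$459  (last char: '9')
  sorted[4] = 59574$4  (last char: '4')
  sorted[5] = 74$4595  (last char: '5')
  sorted[6] = 9574$45  (last char: '5')
Last column: 47$9455
Original string S is at sorted index 2

Answer: 47$9455
2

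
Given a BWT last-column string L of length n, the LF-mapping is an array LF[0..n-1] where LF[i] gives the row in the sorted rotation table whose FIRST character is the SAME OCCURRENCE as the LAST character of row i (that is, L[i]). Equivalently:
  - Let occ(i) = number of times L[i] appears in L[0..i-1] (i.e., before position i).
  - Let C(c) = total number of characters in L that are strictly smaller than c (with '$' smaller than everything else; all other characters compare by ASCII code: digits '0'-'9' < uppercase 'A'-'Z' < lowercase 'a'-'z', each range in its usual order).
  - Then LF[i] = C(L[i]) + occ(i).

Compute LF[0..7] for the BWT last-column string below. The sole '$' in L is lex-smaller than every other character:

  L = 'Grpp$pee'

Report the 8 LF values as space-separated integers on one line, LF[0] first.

Char counts: '$':1, 'G':1, 'e':2, 'p':3, 'r':1
C (first-col start): C('$')=0, C('G')=1, C('e')=2, C('p')=4, C('r')=7
L[0]='G': occ=0, LF[0]=C('G')+0=1+0=1
L[1]='r': occ=0, LF[1]=C('r')+0=7+0=7
L[2]='p': occ=0, LF[2]=C('p')+0=4+0=4
L[3]='p': occ=1, LF[3]=C('p')+1=4+1=5
L[4]='$': occ=0, LF[4]=C('$')+0=0+0=0
L[5]='p': occ=2, LF[5]=C('p')+2=4+2=6
L[6]='e': occ=0, LF[6]=C('e')+0=2+0=2
L[7]='e': occ=1, LF[7]=C('e')+1=2+1=3

Answer: 1 7 4 5 0 6 2 3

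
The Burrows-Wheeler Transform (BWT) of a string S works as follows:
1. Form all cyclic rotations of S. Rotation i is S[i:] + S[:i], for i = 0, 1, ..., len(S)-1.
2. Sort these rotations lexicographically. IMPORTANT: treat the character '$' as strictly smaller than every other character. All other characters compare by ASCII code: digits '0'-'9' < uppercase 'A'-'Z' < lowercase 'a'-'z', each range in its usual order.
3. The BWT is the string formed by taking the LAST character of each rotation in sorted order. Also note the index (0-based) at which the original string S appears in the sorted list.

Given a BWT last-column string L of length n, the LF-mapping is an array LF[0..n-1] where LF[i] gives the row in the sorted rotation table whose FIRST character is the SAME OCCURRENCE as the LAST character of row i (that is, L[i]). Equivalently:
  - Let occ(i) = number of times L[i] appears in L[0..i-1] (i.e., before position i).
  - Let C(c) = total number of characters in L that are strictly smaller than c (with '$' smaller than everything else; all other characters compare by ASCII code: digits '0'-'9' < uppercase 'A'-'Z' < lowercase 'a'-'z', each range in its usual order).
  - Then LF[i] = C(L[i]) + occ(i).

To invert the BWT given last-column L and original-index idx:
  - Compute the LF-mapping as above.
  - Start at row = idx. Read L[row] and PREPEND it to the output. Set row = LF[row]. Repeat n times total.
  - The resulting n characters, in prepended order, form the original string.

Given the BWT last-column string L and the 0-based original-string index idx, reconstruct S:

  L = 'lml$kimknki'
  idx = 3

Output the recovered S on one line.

Answer: kklinmikml$

Derivation:
LF mapping: 6 8 7 0 3 1 9 4 10 5 2
Walk LF starting at row 3, prepending L[row]:
  step 1: row=3, L[3]='$', prepend. Next row=LF[3]=0
  step 2: row=0, L[0]='l', prepend. Next row=LF[0]=6
  step 3: row=6, L[6]='m', prepend. Next row=LF[6]=9
  step 4: row=9, L[9]='k', prepend. Next row=LF[9]=5
  step 5: row=5, L[5]='i', prepend. Next row=LF[5]=1
  step 6: row=1, L[1]='m', prepend. Next row=LF[1]=8
  step 7: row=8, L[8]='n', prepend. Next row=LF[8]=10
  step 8: row=10, L[10]='i', prepend. Next row=LF[10]=2
  step 9: row=2, L[2]='l', prepend. Next row=LF[2]=7
  step 10: row=7, L[7]='k', prepend. Next row=LF[7]=4
  step 11: row=4, L[4]='k', prepend. Next row=LF[4]=3
Reversed output: kklinmikml$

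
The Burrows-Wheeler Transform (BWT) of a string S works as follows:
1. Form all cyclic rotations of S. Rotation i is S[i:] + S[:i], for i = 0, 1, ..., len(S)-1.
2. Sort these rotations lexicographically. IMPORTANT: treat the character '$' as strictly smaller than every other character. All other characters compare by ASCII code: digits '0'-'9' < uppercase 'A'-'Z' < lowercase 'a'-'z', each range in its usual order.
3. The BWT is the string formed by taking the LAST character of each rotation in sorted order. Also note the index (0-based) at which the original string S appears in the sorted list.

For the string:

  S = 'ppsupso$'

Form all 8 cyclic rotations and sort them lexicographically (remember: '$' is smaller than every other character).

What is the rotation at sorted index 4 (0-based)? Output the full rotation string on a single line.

Answer: psupso$p

Derivation:
All 8 rotations (rotation i = S[i:]+S[:i]):
  rot[0] = ppsupso$
  rot[1] = psupso$p
  rot[2] = supso$pp
  rot[3] = upso$pps
  rot[4] = pso$ppsu
  rot[5] = so$ppsup
  rot[6] = o$ppsups
  rot[7] = $ppsupso
Sorted (with $ < everything):
  sorted[0] = $ppsupso
  sorted[1] = o$ppsups
  sorted[2] = ppsupso$
  sorted[3] = pso$ppsu
  sorted[4] = psupso$p
  sorted[5] = so$ppsup
  sorted[6] = supso$pp
  sorted[7] = upso$pps
sorted[4] = psupso$p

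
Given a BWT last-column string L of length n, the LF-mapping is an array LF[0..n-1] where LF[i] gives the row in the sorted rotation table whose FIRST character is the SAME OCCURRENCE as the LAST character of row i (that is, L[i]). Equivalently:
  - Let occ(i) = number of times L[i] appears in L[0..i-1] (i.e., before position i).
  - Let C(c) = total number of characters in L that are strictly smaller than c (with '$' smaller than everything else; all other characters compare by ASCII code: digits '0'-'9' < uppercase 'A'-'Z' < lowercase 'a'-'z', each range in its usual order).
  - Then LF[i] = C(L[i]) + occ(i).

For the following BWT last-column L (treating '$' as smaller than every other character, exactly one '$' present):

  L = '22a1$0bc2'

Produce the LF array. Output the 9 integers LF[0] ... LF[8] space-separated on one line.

Char counts: '$':1, '0':1, '1':1, '2':3, 'a':1, 'b':1, 'c':1
C (first-col start): C('$')=0, C('0')=1, C('1')=2, C('2')=3, C('a')=6, C('b')=7, C('c')=8
L[0]='2': occ=0, LF[0]=C('2')+0=3+0=3
L[1]='2': occ=1, LF[1]=C('2')+1=3+1=4
L[2]='a': occ=0, LF[2]=C('a')+0=6+0=6
L[3]='1': occ=0, LF[3]=C('1')+0=2+0=2
L[4]='$': occ=0, LF[4]=C('$')+0=0+0=0
L[5]='0': occ=0, LF[5]=C('0')+0=1+0=1
L[6]='b': occ=0, LF[6]=C('b')+0=7+0=7
L[7]='c': occ=0, LF[7]=C('c')+0=8+0=8
L[8]='2': occ=2, LF[8]=C('2')+2=3+2=5

Answer: 3 4 6 2 0 1 7 8 5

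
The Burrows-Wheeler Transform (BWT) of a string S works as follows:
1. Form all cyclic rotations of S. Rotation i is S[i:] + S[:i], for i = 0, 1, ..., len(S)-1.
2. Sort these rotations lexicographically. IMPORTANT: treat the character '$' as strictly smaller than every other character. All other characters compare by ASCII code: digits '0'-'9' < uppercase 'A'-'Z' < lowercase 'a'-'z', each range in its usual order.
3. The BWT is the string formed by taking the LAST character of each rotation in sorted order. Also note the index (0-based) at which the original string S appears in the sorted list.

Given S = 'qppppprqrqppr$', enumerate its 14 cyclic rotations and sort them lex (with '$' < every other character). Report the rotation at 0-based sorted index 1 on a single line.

All 14 rotations (rotation i = S[i:]+S[:i]):
  rot[0] = qppppprqrqppr$
  rot[1] = ppppprqrqppr$q
  rot[2] = pppprqrqppr$qp
  rot[3] = ppprqrqppr$qpp
  rot[4] = pprqrqppr$qppp
  rot[5] = prqrqppr$qpppp
  rot[6] = rqrqppr$qppppp
  rot[7] = qrqppr$qpppppr
  rot[8] = rqppr$qppppprq
  rot[9] = qppr$qppppprqr
  rot[10] = ppr$qppppprqrq
  rot[11] = pr$qppppprqrqp
  rot[12] = r$qppppprqrqpp
  rot[13] = $qppppprqrqppr
Sorted (with $ < everything):
  sorted[0] = $qppppprqrqppr
  sorted[1] = ppppprqrqppr$q
  sorted[2] = pppprqrqppr$qp
  sorted[3] = ppprqrqppr$qpp
  sorted[4] = ppr$qppppprqrq
  sorted[5] = pprqrqppr$qppp
  sorted[6] = pr$qppppprqrqp
  sorted[7] = prqrqppr$qpppp
  sorted[8] = qppppprqrqppr$
  sorted[9] = qppr$qppppprqr
  sorted[10] = qrqppr$qpppppr
  sorted[11] = r$qppppprqrqpp
  sorted[12] = rqppr$qppppprq
  sorted[13] = rqrqppr$qppppp
sorted[1] = ppppprqrqppr$q

Answer: ppppprqrqppr$q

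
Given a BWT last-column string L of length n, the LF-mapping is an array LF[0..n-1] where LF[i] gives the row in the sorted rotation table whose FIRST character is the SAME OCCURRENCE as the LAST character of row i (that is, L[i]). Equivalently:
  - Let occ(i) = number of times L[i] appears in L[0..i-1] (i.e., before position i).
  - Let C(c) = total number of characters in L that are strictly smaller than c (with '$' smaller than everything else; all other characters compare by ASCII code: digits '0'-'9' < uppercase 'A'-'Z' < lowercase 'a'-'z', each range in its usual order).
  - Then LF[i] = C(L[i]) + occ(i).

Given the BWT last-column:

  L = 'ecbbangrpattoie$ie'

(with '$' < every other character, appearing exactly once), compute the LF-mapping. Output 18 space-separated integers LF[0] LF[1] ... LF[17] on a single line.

Char counts: '$':1, 'a':2, 'b':2, 'c':1, 'e':3, 'g':1, 'i':2, 'n':1, 'o':1, 'p':1, 'r':1, 't':2
C (first-col start): C('$')=0, C('a')=1, C('b')=3, C('c')=5, C('e')=6, C('g')=9, C('i')=10, C('n')=12, C('o')=13, C('p')=14, C('r')=15, C('t')=16
L[0]='e': occ=0, LF[0]=C('e')+0=6+0=6
L[1]='c': occ=0, LF[1]=C('c')+0=5+0=5
L[2]='b': occ=0, LF[2]=C('b')+0=3+0=3
L[3]='b': occ=1, LF[3]=C('b')+1=3+1=4
L[4]='a': occ=0, LF[4]=C('a')+0=1+0=1
L[5]='n': occ=0, LF[5]=C('n')+0=12+0=12
L[6]='g': occ=0, LF[6]=C('g')+0=9+0=9
L[7]='r': occ=0, LF[7]=C('r')+0=15+0=15
L[8]='p': occ=0, LF[8]=C('p')+0=14+0=14
L[9]='a': occ=1, LF[9]=C('a')+1=1+1=2
L[10]='t': occ=0, LF[10]=C('t')+0=16+0=16
L[11]='t': occ=1, LF[11]=C('t')+1=16+1=17
L[12]='o': occ=0, LF[12]=C('o')+0=13+0=13
L[13]='i': occ=0, LF[13]=C('i')+0=10+0=10
L[14]='e': occ=1, LF[14]=C('e')+1=6+1=7
L[15]='$': occ=0, LF[15]=C('$')+0=0+0=0
L[16]='i': occ=1, LF[16]=C('i')+1=10+1=11
L[17]='e': occ=2, LF[17]=C('e')+2=6+2=8

Answer: 6 5 3 4 1 12 9 15 14 2 16 17 13 10 7 0 11 8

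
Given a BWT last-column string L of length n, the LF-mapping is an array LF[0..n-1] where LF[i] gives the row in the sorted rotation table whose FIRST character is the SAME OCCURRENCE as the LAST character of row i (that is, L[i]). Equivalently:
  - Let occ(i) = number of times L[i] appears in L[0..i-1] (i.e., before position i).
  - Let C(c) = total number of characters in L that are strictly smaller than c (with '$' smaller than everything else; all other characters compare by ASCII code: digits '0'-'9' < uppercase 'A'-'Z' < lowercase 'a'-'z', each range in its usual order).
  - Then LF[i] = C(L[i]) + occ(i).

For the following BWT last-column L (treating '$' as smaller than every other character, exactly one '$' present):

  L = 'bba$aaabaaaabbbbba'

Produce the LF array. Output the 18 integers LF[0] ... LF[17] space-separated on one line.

Answer: 10 11 1 0 2 3 4 12 5 6 7 8 13 14 15 16 17 9

Derivation:
Char counts: '$':1, 'a':9, 'b':8
C (first-col start): C('$')=0, C('a')=1, C('b')=10
L[0]='b': occ=0, LF[0]=C('b')+0=10+0=10
L[1]='b': occ=1, LF[1]=C('b')+1=10+1=11
L[2]='a': occ=0, LF[2]=C('a')+0=1+0=1
L[3]='$': occ=0, LF[3]=C('$')+0=0+0=0
L[4]='a': occ=1, LF[4]=C('a')+1=1+1=2
L[5]='a': occ=2, LF[5]=C('a')+2=1+2=3
L[6]='a': occ=3, LF[6]=C('a')+3=1+3=4
L[7]='b': occ=2, LF[7]=C('b')+2=10+2=12
L[8]='a': occ=4, LF[8]=C('a')+4=1+4=5
L[9]='a': occ=5, LF[9]=C('a')+5=1+5=6
L[10]='a': occ=6, LF[10]=C('a')+6=1+6=7
L[11]='a': occ=7, LF[11]=C('a')+7=1+7=8
L[12]='b': occ=3, LF[12]=C('b')+3=10+3=13
L[13]='b': occ=4, LF[13]=C('b')+4=10+4=14
L[14]='b': occ=5, LF[14]=C('b')+5=10+5=15
L[15]='b': occ=6, LF[15]=C('b')+6=10+6=16
L[16]='b': occ=7, LF[16]=C('b')+7=10+7=17
L[17]='a': occ=8, LF[17]=C('a')+8=1+8=9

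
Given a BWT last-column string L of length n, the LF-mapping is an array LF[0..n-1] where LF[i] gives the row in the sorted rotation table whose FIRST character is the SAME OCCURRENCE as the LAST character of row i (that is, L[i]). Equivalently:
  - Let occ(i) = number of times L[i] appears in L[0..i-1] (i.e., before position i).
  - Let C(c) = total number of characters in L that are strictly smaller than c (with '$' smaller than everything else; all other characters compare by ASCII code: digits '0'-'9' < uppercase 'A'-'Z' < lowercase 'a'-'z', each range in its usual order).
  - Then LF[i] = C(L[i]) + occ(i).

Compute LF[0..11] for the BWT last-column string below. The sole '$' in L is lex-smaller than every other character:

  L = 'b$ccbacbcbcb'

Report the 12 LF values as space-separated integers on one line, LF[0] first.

Char counts: '$':1, 'a':1, 'b':5, 'c':5
C (first-col start): C('$')=0, C('a')=1, C('b')=2, C('c')=7
L[0]='b': occ=0, LF[0]=C('b')+0=2+0=2
L[1]='$': occ=0, LF[1]=C('$')+0=0+0=0
L[2]='c': occ=0, LF[2]=C('c')+0=7+0=7
L[3]='c': occ=1, LF[3]=C('c')+1=7+1=8
L[4]='b': occ=1, LF[4]=C('b')+1=2+1=3
L[5]='a': occ=0, LF[5]=C('a')+0=1+0=1
L[6]='c': occ=2, LF[6]=C('c')+2=7+2=9
L[7]='b': occ=2, LF[7]=C('b')+2=2+2=4
L[8]='c': occ=3, LF[8]=C('c')+3=7+3=10
L[9]='b': occ=3, LF[9]=C('b')+3=2+3=5
L[10]='c': occ=4, LF[10]=C('c')+4=7+4=11
L[11]='b': occ=4, LF[11]=C('b')+4=2+4=6

Answer: 2 0 7 8 3 1 9 4 10 5 11 6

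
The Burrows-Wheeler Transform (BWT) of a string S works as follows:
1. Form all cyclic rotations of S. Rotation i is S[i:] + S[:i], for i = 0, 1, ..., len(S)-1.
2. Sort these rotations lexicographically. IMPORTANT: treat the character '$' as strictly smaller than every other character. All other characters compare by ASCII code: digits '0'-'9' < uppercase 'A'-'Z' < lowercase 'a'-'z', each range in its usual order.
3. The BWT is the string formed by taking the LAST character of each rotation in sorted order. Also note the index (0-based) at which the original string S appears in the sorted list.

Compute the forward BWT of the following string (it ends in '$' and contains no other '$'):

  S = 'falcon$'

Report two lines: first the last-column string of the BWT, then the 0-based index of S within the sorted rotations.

Answer: nfl$aoc
3

Derivation:
All 7 rotations (rotation i = S[i:]+S[:i]):
  rot[0] = falcon$
  rot[1] = alcon$f
  rot[2] = lcon$fa
  rot[3] = con$fal
  rot[4] = on$falc
  rot[5] = n$falco
  rot[6] = $falcon
Sorted (with $ < everything):
  sorted[0] = $falcon  (last char: 'n')
  sorted[1] = alcon$f  (last char: 'f')
  sorted[2] = con$fal  (last char: 'l')
  sorted[3] = falcon$  (last char: '$')
  sorted[4] = lcon$fa  (last char: 'a')
  sorted[5] = n$falco  (last char: 'o')
  sorted[6] = on$falc  (last char: 'c')
Last column: nfl$aoc
Original string S is at sorted index 3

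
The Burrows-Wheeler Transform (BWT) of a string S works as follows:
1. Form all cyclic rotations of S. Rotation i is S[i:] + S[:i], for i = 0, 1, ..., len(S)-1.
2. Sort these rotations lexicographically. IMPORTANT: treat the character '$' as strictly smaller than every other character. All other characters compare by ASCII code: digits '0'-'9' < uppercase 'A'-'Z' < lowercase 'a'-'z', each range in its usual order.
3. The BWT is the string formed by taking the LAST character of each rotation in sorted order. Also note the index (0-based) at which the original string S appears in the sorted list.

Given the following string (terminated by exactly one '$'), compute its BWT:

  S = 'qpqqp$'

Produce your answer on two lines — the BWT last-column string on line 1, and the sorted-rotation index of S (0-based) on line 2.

All 6 rotations (rotation i = S[i:]+S[:i]):
  rot[0] = qpqqp$
  rot[1] = pqqp$q
  rot[2] = qqp$qp
  rot[3] = qp$qpq
  rot[4] = p$qpqq
  rot[5] = $qpqqp
Sorted (with $ < everything):
  sorted[0] = $qpqqp  (last char: 'p')
  sorted[1] = p$qpqq  (last char: 'q')
  sorted[2] = pqqp$q  (last char: 'q')
  sorted[3] = qp$qpq  (last char: 'q')
  sorted[4] = qpqqp$  (last char: '$')
  sorted[5] = qqp$qp  (last char: 'p')
Last column: pqqq$p
Original string S is at sorted index 4

Answer: pqqq$p
4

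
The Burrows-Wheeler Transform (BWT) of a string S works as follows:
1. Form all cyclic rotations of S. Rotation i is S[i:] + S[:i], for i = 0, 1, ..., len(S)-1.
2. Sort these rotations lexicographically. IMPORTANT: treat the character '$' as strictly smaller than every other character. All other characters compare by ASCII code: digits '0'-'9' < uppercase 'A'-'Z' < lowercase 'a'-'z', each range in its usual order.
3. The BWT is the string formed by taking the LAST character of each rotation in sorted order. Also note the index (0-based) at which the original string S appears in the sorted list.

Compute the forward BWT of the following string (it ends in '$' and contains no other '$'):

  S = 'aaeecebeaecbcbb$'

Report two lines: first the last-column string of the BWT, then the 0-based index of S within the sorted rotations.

All 16 rotations (rotation i = S[i:]+S[:i]):
  rot[0] = aaeecebeaecbcbb$
  rot[1] = aeecebeaecbcbb$a
  rot[2] = eecebeaecbcbb$aa
  rot[3] = ecebeaecbcbb$aae
  rot[4] = cebeaecbcbb$aaee
  rot[5] = ebeaecbcbb$aaeec
  rot[6] = beaecbcbb$aaeece
  rot[7] = eaecbcbb$aaeeceb
  rot[8] = aecbcbb$aaeecebe
  rot[9] = ecbcbb$aaeecebea
  rot[10] = cbcbb$aaeecebeae
  rot[11] = bcbb$aaeecebeaec
  rot[12] = cbb$aaeecebeaecb
  rot[13] = bb$aaeecebeaecbc
  rot[14] = b$aaeecebeaecbcb
  rot[15] = $aaeecebeaecbcbb
Sorted (with $ < everything):
  sorted[0] = $aaeecebeaecbcbb  (last char: 'b')
  sorted[1] = aaeecebeaecbcbb$  (last char: '$')
  sorted[2] = aecbcbb$aaeecebe  (last char: 'e')
  sorted[3] = aeecebeaecbcbb$a  (last char: 'a')
  sorted[4] = b$aaeecebeaecbcb  (last char: 'b')
  sorted[5] = bb$aaeecebeaecbc  (last char: 'c')
  sorted[6] = bcbb$aaeecebeaec  (last char: 'c')
  sorted[7] = beaecbcbb$aaeece  (last char: 'e')
  sorted[8] = cbb$aaeecebeaecb  (last char: 'b')
  sorted[9] = cbcbb$aaeecebeae  (last char: 'e')
  sorted[10] = cebeaecbcbb$aaee  (last char: 'e')
  sorted[11] = eaecbcbb$aaeeceb  (last char: 'b')
  sorted[12] = ebeaecbcbb$aaeec  (last char: 'c')
  sorted[13] = ecbcbb$aaeecebea  (last char: 'a')
  sorted[14] = ecebeaecbcbb$aae  (last char: 'e')
  sorted[15] = eecebeaecbcbb$aa  (last char: 'a')
Last column: b$eabccebeebcaea
Original string S is at sorted index 1

Answer: b$eabccebeebcaea
1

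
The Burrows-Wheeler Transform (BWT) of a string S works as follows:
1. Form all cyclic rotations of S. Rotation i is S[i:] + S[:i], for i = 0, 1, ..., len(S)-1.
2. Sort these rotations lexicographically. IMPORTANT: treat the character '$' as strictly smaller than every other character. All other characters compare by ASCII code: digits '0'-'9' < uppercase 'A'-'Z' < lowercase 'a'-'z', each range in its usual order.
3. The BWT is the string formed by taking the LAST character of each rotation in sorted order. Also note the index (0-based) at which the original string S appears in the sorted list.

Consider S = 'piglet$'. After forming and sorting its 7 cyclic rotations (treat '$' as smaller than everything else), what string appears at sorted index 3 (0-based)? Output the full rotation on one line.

Answer: iglet$p

Derivation:
All 7 rotations (rotation i = S[i:]+S[:i]):
  rot[0] = piglet$
  rot[1] = iglet$p
  rot[2] = glet$pi
  rot[3] = let$pig
  rot[4] = et$pigl
  rot[5] = t$pigle
  rot[6] = $piglet
Sorted (with $ < everything):
  sorted[0] = $piglet
  sorted[1] = et$pigl
  sorted[2] = glet$pi
  sorted[3] = iglet$p
  sorted[4] = let$pig
  sorted[5] = piglet$
  sorted[6] = t$pigle
sorted[3] = iglet$p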